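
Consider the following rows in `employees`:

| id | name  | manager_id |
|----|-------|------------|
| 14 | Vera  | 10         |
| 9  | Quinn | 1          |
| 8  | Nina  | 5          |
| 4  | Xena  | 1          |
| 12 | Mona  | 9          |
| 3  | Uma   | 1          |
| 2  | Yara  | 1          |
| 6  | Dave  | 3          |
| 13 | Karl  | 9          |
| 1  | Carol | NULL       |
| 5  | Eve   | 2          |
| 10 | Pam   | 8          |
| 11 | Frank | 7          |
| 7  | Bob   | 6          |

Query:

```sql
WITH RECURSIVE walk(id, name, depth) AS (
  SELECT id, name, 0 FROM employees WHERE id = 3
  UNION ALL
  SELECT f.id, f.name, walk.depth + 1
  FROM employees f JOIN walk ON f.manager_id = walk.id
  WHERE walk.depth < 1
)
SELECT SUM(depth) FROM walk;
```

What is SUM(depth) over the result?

1

Base: id=3 (Uma) at depth 0.
Iteration 1: rows with manager_id in {3} -> Dave (id 6, depth 1).
Iteration 2: depth < 1 fails for all current rows; recursion stops.
SUM(depth) = 0 + 1 = 1.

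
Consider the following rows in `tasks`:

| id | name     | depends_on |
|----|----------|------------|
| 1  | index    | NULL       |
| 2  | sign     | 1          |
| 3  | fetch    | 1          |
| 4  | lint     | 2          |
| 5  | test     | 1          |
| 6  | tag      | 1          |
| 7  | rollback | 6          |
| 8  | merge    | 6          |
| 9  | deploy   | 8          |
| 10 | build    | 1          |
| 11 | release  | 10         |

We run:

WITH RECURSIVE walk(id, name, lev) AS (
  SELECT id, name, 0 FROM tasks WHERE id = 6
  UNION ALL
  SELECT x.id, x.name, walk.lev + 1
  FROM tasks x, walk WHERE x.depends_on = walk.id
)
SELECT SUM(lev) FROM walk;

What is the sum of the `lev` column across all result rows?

Base: id=6 (tag) at lev 0.
Iteration 1: rows with depends_on in {6} -> rollback (id 7, lev 1), merge (id 8, lev 1).
Iteration 2: rows with depends_on in {7,8} -> deploy (id 9, lev 2).
Iteration 3: no rows with depends_on in {9}; recursion stops.
SUM(lev) = 0 + 1 + 1 + 2 = 4.

4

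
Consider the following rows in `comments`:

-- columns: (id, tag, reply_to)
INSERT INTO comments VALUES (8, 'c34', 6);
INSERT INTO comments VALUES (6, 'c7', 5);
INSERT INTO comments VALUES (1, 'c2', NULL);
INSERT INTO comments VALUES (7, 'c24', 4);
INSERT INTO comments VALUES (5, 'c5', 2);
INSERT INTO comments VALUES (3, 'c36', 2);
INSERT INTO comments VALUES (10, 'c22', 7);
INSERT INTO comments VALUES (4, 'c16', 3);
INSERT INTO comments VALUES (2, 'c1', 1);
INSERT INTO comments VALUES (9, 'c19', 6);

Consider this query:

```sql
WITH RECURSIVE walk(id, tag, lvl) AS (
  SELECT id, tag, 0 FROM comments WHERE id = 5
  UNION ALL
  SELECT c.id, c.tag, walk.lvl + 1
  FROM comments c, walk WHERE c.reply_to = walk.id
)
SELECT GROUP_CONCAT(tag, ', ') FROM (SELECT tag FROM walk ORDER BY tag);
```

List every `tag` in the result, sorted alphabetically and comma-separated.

Base: id=5 (c5) at lvl 0.
Iteration 1: rows with reply_to in {5} -> c7 (id 6, lvl 1).
Iteration 2: rows with reply_to in {6} -> c34 (id 8, lvl 2), c19 (id 9, lvl 2).
Iteration 3: no rows with reply_to in {8,9}; recursion stops.

c19, c34, c5, c7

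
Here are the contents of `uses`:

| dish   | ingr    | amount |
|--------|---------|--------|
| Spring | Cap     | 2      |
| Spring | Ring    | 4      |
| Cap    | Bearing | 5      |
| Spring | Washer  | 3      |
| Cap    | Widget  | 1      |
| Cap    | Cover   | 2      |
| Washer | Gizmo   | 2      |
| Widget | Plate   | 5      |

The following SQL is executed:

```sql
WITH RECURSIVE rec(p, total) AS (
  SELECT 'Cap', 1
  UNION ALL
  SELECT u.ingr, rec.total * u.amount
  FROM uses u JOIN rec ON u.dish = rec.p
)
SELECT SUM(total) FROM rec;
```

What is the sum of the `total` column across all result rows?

14

Base: (Cap, total=1).
Iteration 1: components of {Cap} -> Bearing = 1*5 = 5, Cover = 1*2 = 2, Widget = 1*1 = 1.
Iteration 2: components of {Bearing,Cover,Widget} -> Plate = 1*5 = 5.
Iteration 3: no further components; recursion stops.
SUM(total) = 1 + 5 + 1 + 2 + 5 = 14.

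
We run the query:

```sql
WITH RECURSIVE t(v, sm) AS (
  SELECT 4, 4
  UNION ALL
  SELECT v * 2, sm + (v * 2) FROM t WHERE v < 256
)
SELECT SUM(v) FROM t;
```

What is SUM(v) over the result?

Base: v=4, sm=4.
Iteration 1: 4 < 256 holds -> v = 4 * 2 = 8, sm = 4 + 8 = 12.
Iteration 2: 8 < 256 holds -> v = 8 * 2 = 16, sm = 12 + 16 = 28.
Iteration 3: 16 < 256 holds -> v = 16 * 2 = 32, sm = 28 + 32 = 60.
Iteration 4: 32 < 256 holds -> v = 32 * 2 = 64, sm = 60 + 64 = 124.
Iteration 5: 64 < 256 holds -> v = 64 * 2 = 128, sm = 124 + 128 = 252.
Iteration 6: 128 < 256 holds -> v = 128 * 2 = 256, sm = 252 + 256 = 508.
Iteration 7: 256 < 256 fails; recursion stops.
SUM(v) = 4 + 8 + 16 + 32 + 64 + 128 + 256 = 508.

508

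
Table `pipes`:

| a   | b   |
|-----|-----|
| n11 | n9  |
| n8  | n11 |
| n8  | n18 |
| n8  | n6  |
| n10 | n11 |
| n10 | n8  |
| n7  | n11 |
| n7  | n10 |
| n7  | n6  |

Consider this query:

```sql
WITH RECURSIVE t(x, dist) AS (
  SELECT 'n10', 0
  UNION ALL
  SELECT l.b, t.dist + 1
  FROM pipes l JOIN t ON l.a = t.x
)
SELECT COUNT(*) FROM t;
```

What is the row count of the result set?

Base: (n10, dist=0).
Iteration 1: edges from {n10} -> (n11, dist=1), (n8, dist=1).
Iteration 2: edges from {n11,n8} -> (n11, dist=2), (n18, dist=2), (n6, dist=2), (n9, dist=2).
Iteration 3: edges from {n11,n18,n6,n9} -> (n9, dist=3).
Iteration 4: no outgoing edges from {n9}; recursion stops.
Total rows emitted: 8.

8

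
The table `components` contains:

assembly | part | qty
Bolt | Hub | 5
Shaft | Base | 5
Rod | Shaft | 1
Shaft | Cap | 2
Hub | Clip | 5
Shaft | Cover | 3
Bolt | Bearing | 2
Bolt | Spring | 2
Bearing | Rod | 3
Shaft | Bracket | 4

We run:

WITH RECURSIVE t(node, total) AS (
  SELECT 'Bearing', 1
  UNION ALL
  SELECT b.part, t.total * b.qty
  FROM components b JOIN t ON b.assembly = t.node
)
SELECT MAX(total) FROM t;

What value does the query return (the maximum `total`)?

Base: (Bearing, total=1).
Iteration 1: components of {Bearing} -> Rod = 1*3 = 3.
Iteration 2: components of {Rod} -> Shaft = 3*1 = 3.
Iteration 3: components of {Shaft} -> Base = 3*5 = 15, Bracket = 3*4 = 12, Cap = 3*2 = 6, Cover = 3*3 = 9.
Iteration 4: no further components; recursion stops.
total values: 1, 3, 3, 6, 15, 12, 9; the maximum is 15.

15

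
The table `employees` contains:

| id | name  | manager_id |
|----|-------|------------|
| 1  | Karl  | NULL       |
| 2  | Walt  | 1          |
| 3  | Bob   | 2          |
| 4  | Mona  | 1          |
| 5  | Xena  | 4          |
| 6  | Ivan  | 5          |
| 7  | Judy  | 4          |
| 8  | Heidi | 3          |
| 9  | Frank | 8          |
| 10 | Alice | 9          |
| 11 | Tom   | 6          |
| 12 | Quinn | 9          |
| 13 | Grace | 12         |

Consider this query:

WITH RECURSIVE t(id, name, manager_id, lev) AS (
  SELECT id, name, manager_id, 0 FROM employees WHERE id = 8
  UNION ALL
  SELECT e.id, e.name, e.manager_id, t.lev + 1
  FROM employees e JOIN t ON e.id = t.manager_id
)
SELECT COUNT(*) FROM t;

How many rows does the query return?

4

Base: id=8 (Heidi), manager_id=3, lev 0.
Iteration 1: join on id=3 -> Bob (id 3, manager_id=2, lev 1).
Iteration 2: join on id=2 -> Walt (id 2, manager_id=1, lev 2).
Iteration 3: join on id=1 -> Karl (id 1, manager_id=NULL, lev 3).
Iteration 4: manager_id is NULL; no match; recursion stops.
Total rows emitted: 4.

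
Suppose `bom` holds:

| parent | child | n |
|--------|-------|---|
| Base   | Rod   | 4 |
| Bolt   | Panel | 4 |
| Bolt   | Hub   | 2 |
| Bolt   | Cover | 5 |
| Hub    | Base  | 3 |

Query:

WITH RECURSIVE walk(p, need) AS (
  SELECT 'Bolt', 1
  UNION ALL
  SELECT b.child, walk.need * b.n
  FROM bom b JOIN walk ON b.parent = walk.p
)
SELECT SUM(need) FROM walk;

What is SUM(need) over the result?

42

Base: (Bolt, need=1).
Iteration 1: components of {Bolt} -> Cover = 1*5 = 5, Hub = 1*2 = 2, Panel = 1*4 = 4.
Iteration 2: components of {Cover,Hub,Panel} -> Base = 2*3 = 6.
Iteration 3: components of {Base} -> Rod = 6*4 = 24.
Iteration 4: no further components; recursion stops.
SUM(need) = 1 + 4 + 2 + 5 + 6 + 24 = 42.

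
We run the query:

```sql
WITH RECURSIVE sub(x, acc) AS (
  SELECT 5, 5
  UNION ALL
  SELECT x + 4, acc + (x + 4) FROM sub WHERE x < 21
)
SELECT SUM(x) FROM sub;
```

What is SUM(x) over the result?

65

Base: x=5, acc=5.
Iteration 1: 5 < 21 holds -> x = 5 + 4 = 9, acc = 5 + 9 = 14.
Iteration 2: 9 < 21 holds -> x = 9 + 4 = 13, acc = 14 + 13 = 27.
Iteration 3: 13 < 21 holds -> x = 13 + 4 = 17, acc = 27 + 17 = 44.
Iteration 4: 17 < 21 holds -> x = 17 + 4 = 21, acc = 44 + 21 = 65.
Iteration 5: 21 < 21 fails; recursion stops.
SUM(x) = 5 + 9 + 13 + 17 + 21 = 65.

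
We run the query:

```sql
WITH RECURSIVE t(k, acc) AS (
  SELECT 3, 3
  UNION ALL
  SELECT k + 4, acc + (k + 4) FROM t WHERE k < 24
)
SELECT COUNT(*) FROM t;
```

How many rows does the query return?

7

Base: k=3, acc=3.
Iteration 1: 3 < 24 holds -> k = 3 + 4 = 7, acc = 3 + 7 = 10.
Iteration 2: 7 < 24 holds -> k = 7 + 4 = 11, acc = 10 + 11 = 21.
Iteration 3: 11 < 24 holds -> k = 11 + 4 = 15, acc = 21 + 15 = 36.
Iteration 4: 15 < 24 holds -> k = 15 + 4 = 19, acc = 36 + 19 = 55.
Iteration 5: 19 < 24 holds -> k = 19 + 4 = 23, acc = 55 + 23 = 78.
Iteration 6: 23 < 24 holds -> k = 23 + 4 = 27, acc = 78 + 27 = 105.
Iteration 7: 27 < 24 fails; recursion stops.
Total rows emitted: 7.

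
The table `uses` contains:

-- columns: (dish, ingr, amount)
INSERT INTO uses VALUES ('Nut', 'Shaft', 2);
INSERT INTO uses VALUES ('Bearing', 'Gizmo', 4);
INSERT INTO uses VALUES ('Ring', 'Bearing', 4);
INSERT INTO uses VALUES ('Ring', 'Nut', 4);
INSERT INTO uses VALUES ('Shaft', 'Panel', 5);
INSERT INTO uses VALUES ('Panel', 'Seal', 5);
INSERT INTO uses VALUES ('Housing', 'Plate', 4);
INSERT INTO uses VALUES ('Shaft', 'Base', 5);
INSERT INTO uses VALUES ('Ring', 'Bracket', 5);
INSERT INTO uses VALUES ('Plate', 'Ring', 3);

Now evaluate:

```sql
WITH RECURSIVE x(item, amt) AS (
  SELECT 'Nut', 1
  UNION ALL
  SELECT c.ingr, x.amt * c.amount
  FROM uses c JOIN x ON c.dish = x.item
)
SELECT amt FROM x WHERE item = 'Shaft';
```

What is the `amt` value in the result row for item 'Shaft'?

2

Base: (Nut, amt=1).
Iteration 1: components of {Nut} -> Shaft = 1*2 = 2.
Iteration 2: components of {Shaft} -> Base = 2*5 = 10, Panel = 2*5 = 10.
Iteration 3: components of {Base,Panel} -> Seal = 10*5 = 50.
Iteration 4: no further components; recursion stops.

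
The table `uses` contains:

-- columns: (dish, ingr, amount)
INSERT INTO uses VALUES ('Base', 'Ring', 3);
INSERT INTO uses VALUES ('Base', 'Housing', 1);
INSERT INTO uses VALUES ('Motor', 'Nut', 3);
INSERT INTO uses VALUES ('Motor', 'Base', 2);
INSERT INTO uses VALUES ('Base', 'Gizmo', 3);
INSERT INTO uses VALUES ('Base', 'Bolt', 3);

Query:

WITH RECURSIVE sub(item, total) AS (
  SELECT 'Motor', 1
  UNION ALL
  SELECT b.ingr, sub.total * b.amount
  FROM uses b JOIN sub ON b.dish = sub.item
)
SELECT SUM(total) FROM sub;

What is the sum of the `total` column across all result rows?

Base: (Motor, total=1).
Iteration 1: components of {Motor} -> Base = 1*2 = 2, Nut = 1*3 = 3.
Iteration 2: components of {Base,Nut} -> Bolt = 2*3 = 6, Gizmo = 2*3 = 6, Housing = 2*1 = 2, Ring = 2*3 = 6.
Iteration 3: no further components; recursion stops.
SUM(total) = 1 + 3 + 2 + 6 + 6 + 6 + 2 = 26.

26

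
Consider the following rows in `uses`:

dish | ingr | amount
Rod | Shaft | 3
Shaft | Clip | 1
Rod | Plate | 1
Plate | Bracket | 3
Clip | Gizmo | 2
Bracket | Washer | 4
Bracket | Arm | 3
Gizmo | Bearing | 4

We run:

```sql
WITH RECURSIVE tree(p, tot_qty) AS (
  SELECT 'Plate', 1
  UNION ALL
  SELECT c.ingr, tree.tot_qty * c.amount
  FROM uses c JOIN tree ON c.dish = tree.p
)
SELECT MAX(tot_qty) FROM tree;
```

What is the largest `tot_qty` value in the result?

Base: (Plate, tot_qty=1).
Iteration 1: components of {Plate} -> Bracket = 1*3 = 3.
Iteration 2: components of {Bracket} -> Arm = 3*3 = 9, Washer = 3*4 = 12.
Iteration 3: no further components; recursion stops.
tot_qty values: 1, 3, 12, 9; the maximum is 12.

12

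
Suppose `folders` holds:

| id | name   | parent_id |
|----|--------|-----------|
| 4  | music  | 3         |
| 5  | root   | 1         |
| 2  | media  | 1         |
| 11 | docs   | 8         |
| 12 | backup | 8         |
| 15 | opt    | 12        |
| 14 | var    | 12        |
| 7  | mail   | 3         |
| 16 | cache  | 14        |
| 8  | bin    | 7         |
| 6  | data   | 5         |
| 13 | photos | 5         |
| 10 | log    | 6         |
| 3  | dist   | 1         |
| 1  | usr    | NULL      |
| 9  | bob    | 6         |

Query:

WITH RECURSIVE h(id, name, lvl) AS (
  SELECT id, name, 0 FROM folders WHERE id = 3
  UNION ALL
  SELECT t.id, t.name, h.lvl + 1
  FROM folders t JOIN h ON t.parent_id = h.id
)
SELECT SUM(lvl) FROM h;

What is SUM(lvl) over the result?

23

Base: id=3 (dist) at lvl 0.
Iteration 1: rows with parent_id in {3} -> music (id 4, lvl 1), mail (id 7, lvl 1).
Iteration 2: rows with parent_id in {4,7} -> bin (id 8, lvl 2).
Iteration 3: rows with parent_id in {8} -> docs (id 11, lvl 3), backup (id 12, lvl 3).
Iteration 4: rows with parent_id in {11,12} -> var (id 14, lvl 4), opt (id 15, lvl 4).
Iteration 5: rows with parent_id in {14,15} -> cache (id 16, lvl 5).
Iteration 6: no rows with parent_id in {16}; recursion stops.
SUM(lvl) = 0 + 1 + 1 + 2 + 3 + 3 + 4 + 4 + 5 = 23.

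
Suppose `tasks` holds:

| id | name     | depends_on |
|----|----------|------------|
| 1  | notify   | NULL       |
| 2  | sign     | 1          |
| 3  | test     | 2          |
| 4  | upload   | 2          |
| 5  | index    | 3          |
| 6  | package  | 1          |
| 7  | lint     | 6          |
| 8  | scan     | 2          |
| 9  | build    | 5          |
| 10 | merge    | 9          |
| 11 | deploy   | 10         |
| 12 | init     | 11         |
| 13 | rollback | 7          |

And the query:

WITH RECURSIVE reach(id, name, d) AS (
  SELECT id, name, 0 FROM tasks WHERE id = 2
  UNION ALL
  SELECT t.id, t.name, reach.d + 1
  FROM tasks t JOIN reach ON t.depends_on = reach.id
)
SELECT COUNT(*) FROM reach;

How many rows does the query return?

Base: id=2 (sign) at d 0.
Iteration 1: rows with depends_on in {2} -> test (id 3, d 1), upload (id 4, d 1), scan (id 8, d 1).
Iteration 2: rows with depends_on in {3,4,8} -> index (id 5, d 2).
Iteration 3: rows with depends_on in {5} -> build (id 9, d 3).
Iteration 4: rows with depends_on in {9} -> merge (id 10, d 4).
Iteration 5: rows with depends_on in {10} -> deploy (id 11, d 5).
Iteration 6: rows with depends_on in {11} -> init (id 12, d 6).
Iteration 7: no rows with depends_on in {12}; recursion stops.
Total rows emitted: 9.

9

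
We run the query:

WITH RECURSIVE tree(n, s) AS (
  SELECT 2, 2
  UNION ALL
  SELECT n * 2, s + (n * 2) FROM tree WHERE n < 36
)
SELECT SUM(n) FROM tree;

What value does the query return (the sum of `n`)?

Base: n=2, s=2.
Iteration 1: 2 < 36 holds -> n = 2 * 2 = 4, s = 2 + 4 = 6.
Iteration 2: 4 < 36 holds -> n = 4 * 2 = 8, s = 6 + 8 = 14.
Iteration 3: 8 < 36 holds -> n = 8 * 2 = 16, s = 14 + 16 = 30.
Iteration 4: 16 < 36 holds -> n = 16 * 2 = 32, s = 30 + 32 = 62.
Iteration 5: 32 < 36 holds -> n = 32 * 2 = 64, s = 62 + 64 = 126.
Iteration 6: 64 < 36 fails; recursion stops.
SUM(n) = 2 + 4 + 8 + 16 + 32 + 64 = 126.

126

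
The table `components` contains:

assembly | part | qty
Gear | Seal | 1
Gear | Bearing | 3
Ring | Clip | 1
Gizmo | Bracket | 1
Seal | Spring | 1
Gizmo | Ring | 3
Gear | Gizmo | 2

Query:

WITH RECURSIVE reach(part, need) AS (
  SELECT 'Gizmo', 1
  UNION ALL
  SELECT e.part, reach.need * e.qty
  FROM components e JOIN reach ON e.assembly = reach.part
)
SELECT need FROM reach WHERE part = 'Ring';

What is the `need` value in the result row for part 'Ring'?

3

Base: (Gizmo, need=1).
Iteration 1: components of {Gizmo} -> Bracket = 1*1 = 1, Ring = 1*3 = 3.
Iteration 2: components of {Bracket,Ring} -> Clip = 3*1 = 3.
Iteration 3: no further components; recursion stops.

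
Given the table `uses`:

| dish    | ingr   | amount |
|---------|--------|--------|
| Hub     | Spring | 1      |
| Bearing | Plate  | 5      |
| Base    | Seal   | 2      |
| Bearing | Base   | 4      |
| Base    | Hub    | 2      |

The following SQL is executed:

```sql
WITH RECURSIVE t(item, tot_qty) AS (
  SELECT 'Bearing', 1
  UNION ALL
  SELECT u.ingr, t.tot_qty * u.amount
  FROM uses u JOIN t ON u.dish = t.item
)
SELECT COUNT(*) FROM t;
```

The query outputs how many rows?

6

Base: (Bearing, tot_qty=1).
Iteration 1: components of {Bearing} -> Base = 1*4 = 4, Plate = 1*5 = 5.
Iteration 2: components of {Base,Plate} -> Hub = 4*2 = 8, Seal = 4*2 = 8.
Iteration 3: components of {Hub,Seal} -> Spring = 8*1 = 8.
Iteration 4: no further components; recursion stops.
Total rows emitted: 6.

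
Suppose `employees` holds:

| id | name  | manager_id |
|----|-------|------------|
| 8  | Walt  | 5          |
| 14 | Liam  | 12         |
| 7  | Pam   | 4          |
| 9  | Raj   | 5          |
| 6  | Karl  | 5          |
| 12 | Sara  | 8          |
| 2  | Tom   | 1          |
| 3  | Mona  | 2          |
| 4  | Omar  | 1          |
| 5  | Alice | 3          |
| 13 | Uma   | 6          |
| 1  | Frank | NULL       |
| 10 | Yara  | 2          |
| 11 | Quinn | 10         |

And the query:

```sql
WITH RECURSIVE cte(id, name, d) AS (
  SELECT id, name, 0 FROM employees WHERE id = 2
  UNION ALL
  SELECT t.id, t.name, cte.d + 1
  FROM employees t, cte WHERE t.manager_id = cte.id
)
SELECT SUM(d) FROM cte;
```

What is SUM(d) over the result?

Base: id=2 (Tom) at d 0.
Iteration 1: rows with manager_id in {2} -> Mona (id 3, d 1), Yara (id 10, d 1).
Iteration 2: rows with manager_id in {3,10} -> Alice (id 5, d 2), Quinn (id 11, d 2).
Iteration 3: rows with manager_id in {5,11} -> Karl (id 6, d 3), Walt (id 8, d 3), Raj (id 9, d 3).
Iteration 4: rows with manager_id in {6,8,9} -> Sara (id 12, d 4), Uma (id 13, d 4).
Iteration 5: rows with manager_id in {12,13} -> Liam (id 14, d 5).
Iteration 6: no rows with manager_id in {14}; recursion stops.
SUM(d) = 0 + 1 + 1 + 2 + 2 + 3 + 3 + 3 + 4 + 4 + 5 = 28.

28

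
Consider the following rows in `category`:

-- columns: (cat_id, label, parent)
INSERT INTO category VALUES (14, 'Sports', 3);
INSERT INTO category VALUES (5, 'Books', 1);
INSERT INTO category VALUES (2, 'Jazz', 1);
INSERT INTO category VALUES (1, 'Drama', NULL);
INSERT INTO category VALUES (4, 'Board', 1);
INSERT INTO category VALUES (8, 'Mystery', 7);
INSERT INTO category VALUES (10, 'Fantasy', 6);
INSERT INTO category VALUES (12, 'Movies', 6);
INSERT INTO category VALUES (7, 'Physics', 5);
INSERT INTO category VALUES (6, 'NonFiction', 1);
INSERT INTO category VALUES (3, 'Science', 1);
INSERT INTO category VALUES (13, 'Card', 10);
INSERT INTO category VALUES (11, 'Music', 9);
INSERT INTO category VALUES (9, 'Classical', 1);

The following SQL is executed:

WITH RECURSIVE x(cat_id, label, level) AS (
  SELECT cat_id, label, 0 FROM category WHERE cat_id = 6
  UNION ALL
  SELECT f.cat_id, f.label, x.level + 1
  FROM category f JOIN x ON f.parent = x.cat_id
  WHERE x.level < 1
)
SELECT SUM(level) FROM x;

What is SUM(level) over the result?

Base: cat_id=6 (NonFiction) at level 0.
Iteration 1: rows with parent in {6} -> Fantasy (id 10, level 1), Movies (id 12, level 1).
Iteration 2: level < 1 fails for all current rows; recursion stops.
SUM(level) = 0 + 1 + 1 = 2.

2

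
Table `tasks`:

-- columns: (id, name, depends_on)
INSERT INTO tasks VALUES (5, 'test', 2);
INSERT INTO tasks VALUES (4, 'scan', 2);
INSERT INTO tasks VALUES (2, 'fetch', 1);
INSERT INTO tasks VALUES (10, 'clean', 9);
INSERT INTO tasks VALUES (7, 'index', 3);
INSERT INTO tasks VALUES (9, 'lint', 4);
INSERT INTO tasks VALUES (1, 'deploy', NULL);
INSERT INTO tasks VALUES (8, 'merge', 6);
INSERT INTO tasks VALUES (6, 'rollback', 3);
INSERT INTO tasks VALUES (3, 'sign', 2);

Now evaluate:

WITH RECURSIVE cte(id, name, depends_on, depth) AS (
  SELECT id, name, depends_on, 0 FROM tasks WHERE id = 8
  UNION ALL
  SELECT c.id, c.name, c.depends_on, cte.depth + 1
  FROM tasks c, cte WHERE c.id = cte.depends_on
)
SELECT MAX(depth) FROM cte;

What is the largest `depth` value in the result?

Base: id=8 (merge), depends_on=6, depth 0.
Iteration 1: join on id=6 -> rollback (id 6, depends_on=3, depth 1).
Iteration 2: join on id=3 -> sign (id 3, depends_on=2, depth 2).
Iteration 3: join on id=2 -> fetch (id 2, depends_on=1, depth 3).
Iteration 4: join on id=1 -> deploy (id 1, depends_on=NULL, depth 4).
Iteration 5: depends_on is NULL; no match; recursion stops.
depth values: 0, 1, 2, 3, 4; the maximum is 4.

4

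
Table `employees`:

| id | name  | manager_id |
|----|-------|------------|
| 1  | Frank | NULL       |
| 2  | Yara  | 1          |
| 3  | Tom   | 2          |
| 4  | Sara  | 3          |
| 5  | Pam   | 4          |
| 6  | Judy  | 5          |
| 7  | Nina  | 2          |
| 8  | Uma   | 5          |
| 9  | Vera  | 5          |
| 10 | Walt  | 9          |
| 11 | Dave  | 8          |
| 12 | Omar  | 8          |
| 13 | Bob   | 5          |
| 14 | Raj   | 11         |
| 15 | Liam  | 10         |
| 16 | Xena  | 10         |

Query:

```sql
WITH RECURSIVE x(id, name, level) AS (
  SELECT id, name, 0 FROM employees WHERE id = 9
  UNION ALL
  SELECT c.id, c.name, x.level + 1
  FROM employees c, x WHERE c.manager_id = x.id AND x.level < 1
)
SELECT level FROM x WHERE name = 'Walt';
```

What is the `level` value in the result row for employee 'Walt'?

1

Base: id=9 (Vera) at level 0.
Iteration 1: rows with manager_id in {9} -> Walt (id 10, level 1).
Iteration 2: level < 1 fails for all current rows; recursion stops.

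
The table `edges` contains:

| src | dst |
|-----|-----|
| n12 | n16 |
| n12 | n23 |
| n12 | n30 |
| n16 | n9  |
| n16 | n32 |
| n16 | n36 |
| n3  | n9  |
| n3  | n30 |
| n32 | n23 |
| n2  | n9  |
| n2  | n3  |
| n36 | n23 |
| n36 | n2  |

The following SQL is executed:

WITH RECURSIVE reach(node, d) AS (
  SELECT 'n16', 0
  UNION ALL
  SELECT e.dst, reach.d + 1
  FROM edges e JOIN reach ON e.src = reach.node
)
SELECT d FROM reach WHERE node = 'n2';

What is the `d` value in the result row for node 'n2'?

Base: (n16, d=0).
Iteration 1: edges from {n16} -> (n32, d=1), (n36, d=1), (n9, d=1).
Iteration 2: edges from {n32,n36,n9} -> (n2, d=2), (n23, d=2) x2. [UNION ALL keeps all 3 new rows, including repeats]
Iteration 3: edges from {n2,n23} -> (n3, d=3), (n9, d=3).
Iteration 4: edges from {n3,n9} -> (n30, d=4), (n9, d=4).
Iteration 5: no outgoing edges from {n30,n9}; recursion stops.

2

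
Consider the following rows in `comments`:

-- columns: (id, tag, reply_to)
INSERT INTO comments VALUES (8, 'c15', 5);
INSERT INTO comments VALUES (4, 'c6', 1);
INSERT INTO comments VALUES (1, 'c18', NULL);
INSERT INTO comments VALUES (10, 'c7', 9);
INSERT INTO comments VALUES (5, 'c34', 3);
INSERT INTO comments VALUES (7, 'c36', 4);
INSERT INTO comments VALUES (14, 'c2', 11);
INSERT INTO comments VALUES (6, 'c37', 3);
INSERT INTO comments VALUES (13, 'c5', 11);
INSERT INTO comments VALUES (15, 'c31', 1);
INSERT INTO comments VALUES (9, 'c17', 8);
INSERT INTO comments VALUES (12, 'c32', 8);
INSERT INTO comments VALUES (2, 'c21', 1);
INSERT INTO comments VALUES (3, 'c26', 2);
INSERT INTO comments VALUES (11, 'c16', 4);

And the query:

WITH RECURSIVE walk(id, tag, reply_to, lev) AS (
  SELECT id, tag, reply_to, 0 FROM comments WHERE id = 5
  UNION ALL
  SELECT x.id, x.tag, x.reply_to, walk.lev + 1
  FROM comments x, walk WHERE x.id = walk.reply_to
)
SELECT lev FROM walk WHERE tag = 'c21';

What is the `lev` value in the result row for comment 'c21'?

2

Base: id=5 (c34), reply_to=3, lev 0.
Iteration 1: join on id=3 -> c26 (id 3, reply_to=2, lev 1).
Iteration 2: join on id=2 -> c21 (id 2, reply_to=1, lev 2).
Iteration 3: join on id=1 -> c18 (id 1, reply_to=NULL, lev 3).
Iteration 4: reply_to is NULL; no match; recursion stops.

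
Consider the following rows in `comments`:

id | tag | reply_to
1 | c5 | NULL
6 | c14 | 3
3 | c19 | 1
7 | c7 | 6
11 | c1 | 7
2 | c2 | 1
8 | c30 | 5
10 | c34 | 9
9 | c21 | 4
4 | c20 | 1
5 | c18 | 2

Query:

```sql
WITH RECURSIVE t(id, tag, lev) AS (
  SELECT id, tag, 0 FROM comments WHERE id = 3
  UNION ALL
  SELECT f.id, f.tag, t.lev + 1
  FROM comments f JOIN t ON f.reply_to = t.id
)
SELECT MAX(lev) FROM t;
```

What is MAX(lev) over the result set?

3

Base: id=3 (c19) at lev 0.
Iteration 1: rows with reply_to in {3} -> c14 (id 6, lev 1).
Iteration 2: rows with reply_to in {6} -> c7 (id 7, lev 2).
Iteration 3: rows with reply_to in {7} -> c1 (id 11, lev 3).
Iteration 4: no rows with reply_to in {11}; recursion stops.
lev values: 0, 1, 2, 3; the maximum is 3.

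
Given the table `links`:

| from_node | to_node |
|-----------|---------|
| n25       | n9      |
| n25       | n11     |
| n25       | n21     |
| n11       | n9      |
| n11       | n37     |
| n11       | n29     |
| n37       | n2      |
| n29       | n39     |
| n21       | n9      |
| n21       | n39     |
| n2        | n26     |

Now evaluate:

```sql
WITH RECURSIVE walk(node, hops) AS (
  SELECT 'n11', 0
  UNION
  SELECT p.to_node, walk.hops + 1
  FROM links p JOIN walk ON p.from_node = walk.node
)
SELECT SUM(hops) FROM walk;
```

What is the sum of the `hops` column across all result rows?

Base: (n11, hops=0).
Iteration 1: edges from {n11} -> (n29, hops=1), (n37, hops=1), (n9, hops=1).
Iteration 2: edges from {n29,n37,n9} -> (n2, hops=2), (n39, hops=2).
Iteration 3: edges from {n2,n39} -> (n26, hops=3).
Iteration 4: no outgoing edges from {n26}; recursion stops.
SUM(hops) = 0 + 1 + 1 + 1 + 2 + 2 + 3 = 10.

10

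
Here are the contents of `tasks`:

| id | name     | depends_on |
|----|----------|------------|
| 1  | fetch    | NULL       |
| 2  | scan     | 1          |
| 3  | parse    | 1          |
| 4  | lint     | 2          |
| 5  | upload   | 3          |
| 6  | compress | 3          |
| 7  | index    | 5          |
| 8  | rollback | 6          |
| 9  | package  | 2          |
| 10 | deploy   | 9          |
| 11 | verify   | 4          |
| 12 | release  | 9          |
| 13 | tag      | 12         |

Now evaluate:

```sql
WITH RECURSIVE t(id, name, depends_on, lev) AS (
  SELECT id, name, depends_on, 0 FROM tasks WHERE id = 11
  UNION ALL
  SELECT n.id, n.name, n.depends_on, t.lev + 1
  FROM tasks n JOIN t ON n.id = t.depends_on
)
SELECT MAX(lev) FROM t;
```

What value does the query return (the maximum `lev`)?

Base: id=11 (verify), depends_on=4, lev 0.
Iteration 1: join on id=4 -> lint (id 4, depends_on=2, lev 1).
Iteration 2: join on id=2 -> scan (id 2, depends_on=1, lev 2).
Iteration 3: join on id=1 -> fetch (id 1, depends_on=NULL, lev 3).
Iteration 4: depends_on is NULL; no match; recursion stops.
lev values: 0, 1, 2, 3; the maximum is 3.

3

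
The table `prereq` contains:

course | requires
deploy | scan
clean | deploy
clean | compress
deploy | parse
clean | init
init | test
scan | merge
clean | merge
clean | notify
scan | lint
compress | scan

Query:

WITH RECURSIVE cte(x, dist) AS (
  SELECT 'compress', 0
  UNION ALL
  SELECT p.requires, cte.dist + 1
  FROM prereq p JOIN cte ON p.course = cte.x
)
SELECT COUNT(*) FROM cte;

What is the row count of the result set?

Base: (compress, dist=0).
Iteration 1: edges from {compress} -> (scan, dist=1).
Iteration 2: edges from {scan} -> (lint, dist=2), (merge, dist=2).
Iteration 3: no outgoing edges from {lint,merge}; recursion stops.
Total rows emitted: 4.

4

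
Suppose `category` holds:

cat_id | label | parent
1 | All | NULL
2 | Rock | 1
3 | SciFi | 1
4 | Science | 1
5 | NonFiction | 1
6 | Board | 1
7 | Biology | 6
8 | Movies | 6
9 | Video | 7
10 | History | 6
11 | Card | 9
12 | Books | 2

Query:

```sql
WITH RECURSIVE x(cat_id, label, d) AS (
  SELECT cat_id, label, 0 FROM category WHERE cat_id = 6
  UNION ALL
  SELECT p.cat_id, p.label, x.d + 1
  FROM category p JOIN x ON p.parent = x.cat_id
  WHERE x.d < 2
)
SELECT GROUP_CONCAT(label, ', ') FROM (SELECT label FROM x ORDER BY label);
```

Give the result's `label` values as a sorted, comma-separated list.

Base: cat_id=6 (Board) at d 0.
Iteration 1: rows with parent in {6} -> Biology (id 7, d 1), Movies (id 8, d 1), History (id 10, d 1).
Iteration 2: rows with parent in {7,8,10} -> Video (id 9, d 2).
Iteration 3: d < 2 fails for all current rows; recursion stops.

Biology, Board, History, Movies, Video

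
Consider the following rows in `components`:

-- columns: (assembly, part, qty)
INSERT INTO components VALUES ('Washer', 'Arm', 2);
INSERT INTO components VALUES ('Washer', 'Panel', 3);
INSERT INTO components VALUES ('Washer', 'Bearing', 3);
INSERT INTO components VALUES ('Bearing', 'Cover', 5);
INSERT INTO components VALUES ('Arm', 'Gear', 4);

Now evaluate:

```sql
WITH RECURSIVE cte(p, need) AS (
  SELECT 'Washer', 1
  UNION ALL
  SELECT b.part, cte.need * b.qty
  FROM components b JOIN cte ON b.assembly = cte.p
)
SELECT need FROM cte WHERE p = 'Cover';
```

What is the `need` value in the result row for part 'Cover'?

15

Base: (Washer, need=1).
Iteration 1: components of {Washer} -> Arm = 1*2 = 2, Bearing = 1*3 = 3, Panel = 1*3 = 3.
Iteration 2: components of {Arm,Bearing,Panel} -> Cover = 3*5 = 15, Gear = 2*4 = 8.
Iteration 3: no further components; recursion stops.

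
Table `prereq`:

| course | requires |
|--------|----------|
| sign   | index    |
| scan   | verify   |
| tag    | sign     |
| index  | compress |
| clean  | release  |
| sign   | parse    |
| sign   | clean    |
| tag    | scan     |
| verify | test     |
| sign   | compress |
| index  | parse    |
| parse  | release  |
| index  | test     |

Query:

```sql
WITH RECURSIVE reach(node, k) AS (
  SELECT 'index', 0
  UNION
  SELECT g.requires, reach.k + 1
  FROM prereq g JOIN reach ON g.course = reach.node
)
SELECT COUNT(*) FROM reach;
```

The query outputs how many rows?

5

Base: (index, k=0).
Iteration 1: edges from {index} -> (compress, k=1), (parse, k=1), (test, k=1).
Iteration 2: edges from {compress,parse,test} -> (release, k=2).
Iteration 3: no outgoing edges from {release}; recursion stops.
Total rows emitted: 5.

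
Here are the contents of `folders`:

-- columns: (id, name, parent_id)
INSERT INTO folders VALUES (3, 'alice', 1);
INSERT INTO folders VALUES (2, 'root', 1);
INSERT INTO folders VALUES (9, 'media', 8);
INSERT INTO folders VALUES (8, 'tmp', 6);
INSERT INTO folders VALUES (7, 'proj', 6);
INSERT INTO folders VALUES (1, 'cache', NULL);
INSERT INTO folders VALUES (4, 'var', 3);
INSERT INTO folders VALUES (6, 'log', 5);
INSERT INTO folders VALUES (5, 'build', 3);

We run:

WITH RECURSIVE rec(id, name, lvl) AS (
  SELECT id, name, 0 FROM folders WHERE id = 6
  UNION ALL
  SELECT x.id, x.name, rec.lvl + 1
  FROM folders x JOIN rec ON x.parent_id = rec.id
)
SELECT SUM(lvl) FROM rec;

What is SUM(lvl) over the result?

4

Base: id=6 (log) at lvl 0.
Iteration 1: rows with parent_id in {6} -> proj (id 7, lvl 1), tmp (id 8, lvl 1).
Iteration 2: rows with parent_id in {7,8} -> media (id 9, lvl 2).
Iteration 3: no rows with parent_id in {9}; recursion stops.
SUM(lvl) = 0 + 1 + 1 + 2 = 4.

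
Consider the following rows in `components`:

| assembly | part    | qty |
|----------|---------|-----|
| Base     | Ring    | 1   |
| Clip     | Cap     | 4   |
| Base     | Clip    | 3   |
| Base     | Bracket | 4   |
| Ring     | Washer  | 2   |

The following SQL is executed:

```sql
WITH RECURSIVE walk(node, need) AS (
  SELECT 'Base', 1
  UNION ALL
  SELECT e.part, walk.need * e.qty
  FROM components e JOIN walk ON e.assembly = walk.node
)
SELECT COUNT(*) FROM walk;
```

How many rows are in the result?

Base: (Base, need=1).
Iteration 1: components of {Base} -> Bracket = 1*4 = 4, Clip = 1*3 = 3, Ring = 1*1 = 1.
Iteration 2: components of {Bracket,Clip,Ring} -> Cap = 3*4 = 12, Washer = 1*2 = 2.
Iteration 3: no further components; recursion stops.
Total rows emitted: 6.

6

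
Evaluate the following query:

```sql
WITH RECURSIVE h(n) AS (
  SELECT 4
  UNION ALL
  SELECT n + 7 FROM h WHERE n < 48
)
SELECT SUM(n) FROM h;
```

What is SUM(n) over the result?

Base: n=4.
Iteration 1: 4 < 48 holds -> n = 4 + 7 = 11.
Iteration 2: 11 < 48 holds -> n = 11 + 7 = 18.
Iteration 3: 18 < 48 holds -> n = 18 + 7 = 25.
Iteration 4: 25 < 48 holds -> n = 25 + 7 = 32.
Iteration 5: 32 < 48 holds -> n = 32 + 7 = 39.
Iteration 6: 39 < 48 holds -> n = 39 + 7 = 46.
Iteration 7: 46 < 48 holds -> n = 46 + 7 = 53.
Iteration 8: 53 < 48 fails; recursion stops.
SUM(n) = 4 + 11 + 18 + 25 + 32 + 39 + 46 + 53 = 228.

228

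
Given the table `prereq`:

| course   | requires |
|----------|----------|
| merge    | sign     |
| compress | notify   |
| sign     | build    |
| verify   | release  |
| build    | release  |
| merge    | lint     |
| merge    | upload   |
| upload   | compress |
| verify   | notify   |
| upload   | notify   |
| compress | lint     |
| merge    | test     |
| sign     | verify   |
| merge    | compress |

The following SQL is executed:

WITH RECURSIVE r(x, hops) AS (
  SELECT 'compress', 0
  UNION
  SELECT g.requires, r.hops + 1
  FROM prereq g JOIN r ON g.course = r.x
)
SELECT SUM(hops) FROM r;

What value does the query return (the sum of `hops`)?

Base: (compress, hops=0).
Iteration 1: edges from {compress} -> (lint, hops=1), (notify, hops=1).
Iteration 2: no outgoing edges from {lint,notify}; recursion stops.
SUM(hops) = 0 + 1 + 1 = 2.

2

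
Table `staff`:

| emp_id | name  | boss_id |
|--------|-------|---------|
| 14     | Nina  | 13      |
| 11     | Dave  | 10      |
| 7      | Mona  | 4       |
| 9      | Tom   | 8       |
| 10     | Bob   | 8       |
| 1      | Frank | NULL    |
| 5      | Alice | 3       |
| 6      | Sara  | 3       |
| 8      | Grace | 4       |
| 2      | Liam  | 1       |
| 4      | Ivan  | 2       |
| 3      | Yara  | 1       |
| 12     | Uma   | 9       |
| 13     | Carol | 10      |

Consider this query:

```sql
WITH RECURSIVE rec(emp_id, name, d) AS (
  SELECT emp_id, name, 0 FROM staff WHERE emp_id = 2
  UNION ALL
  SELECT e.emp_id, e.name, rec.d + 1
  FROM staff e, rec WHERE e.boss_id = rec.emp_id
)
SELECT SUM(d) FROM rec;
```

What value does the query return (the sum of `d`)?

Base: emp_id=2 (Liam) at d 0.
Iteration 1: rows with boss_id in {2} -> Ivan (id 4, d 1).
Iteration 2: rows with boss_id in {4} -> Mona (id 7, d 2), Grace (id 8, d 2).
Iteration 3: rows with boss_id in {7,8} -> Tom (id 9, d 3), Bob (id 10, d 3).
Iteration 4: rows with boss_id in {9,10} -> Dave (id 11, d 4), Uma (id 12, d 4), Carol (id 13, d 4).
Iteration 5: rows with boss_id in {11,12,13} -> Nina (id 14, d 5).
Iteration 6: no rows with boss_id in {14}; recursion stops.
SUM(d) = 0 + 1 + 2 + 2 + 3 + 3 + 4 + 4 + 4 + 5 = 28.

28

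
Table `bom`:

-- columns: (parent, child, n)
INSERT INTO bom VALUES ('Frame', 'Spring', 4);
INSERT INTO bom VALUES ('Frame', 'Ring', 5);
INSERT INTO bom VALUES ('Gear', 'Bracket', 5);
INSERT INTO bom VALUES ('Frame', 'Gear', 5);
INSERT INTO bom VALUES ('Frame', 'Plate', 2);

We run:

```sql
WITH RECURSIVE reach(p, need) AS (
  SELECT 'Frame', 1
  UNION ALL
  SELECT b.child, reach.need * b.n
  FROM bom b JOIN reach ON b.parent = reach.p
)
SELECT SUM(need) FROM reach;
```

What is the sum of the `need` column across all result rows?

Base: (Frame, need=1).
Iteration 1: components of {Frame} -> Gear = 1*5 = 5, Plate = 1*2 = 2, Ring = 1*5 = 5, Spring = 1*4 = 4.
Iteration 2: components of {Gear,Plate,Ring,Spring} -> Bracket = 5*5 = 25.
Iteration 3: no further components; recursion stops.
SUM(need) = 1 + 4 + 5 + 5 + 2 + 25 = 42.

42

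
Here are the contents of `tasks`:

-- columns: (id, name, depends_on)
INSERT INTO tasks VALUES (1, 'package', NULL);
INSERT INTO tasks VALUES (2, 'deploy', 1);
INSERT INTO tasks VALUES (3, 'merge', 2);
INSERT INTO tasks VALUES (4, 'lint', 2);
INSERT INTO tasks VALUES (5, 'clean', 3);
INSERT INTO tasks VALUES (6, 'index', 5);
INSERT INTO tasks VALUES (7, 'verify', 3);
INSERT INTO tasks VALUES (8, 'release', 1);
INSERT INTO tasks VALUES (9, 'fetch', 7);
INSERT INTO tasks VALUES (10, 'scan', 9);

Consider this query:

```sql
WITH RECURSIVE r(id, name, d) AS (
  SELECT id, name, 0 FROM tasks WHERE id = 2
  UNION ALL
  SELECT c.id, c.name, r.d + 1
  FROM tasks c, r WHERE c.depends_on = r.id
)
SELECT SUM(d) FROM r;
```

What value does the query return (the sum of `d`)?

16

Base: id=2 (deploy) at d 0.
Iteration 1: rows with depends_on in {2} -> merge (id 3, d 1), lint (id 4, d 1).
Iteration 2: rows with depends_on in {3,4} -> clean (id 5, d 2), verify (id 7, d 2).
Iteration 3: rows with depends_on in {5,7} -> index (id 6, d 3), fetch (id 9, d 3).
Iteration 4: rows with depends_on in {6,9} -> scan (id 10, d 4).
Iteration 5: no rows with depends_on in {10}; recursion stops.
SUM(d) = 0 + 1 + 1 + 2 + 2 + 3 + 3 + 4 = 16.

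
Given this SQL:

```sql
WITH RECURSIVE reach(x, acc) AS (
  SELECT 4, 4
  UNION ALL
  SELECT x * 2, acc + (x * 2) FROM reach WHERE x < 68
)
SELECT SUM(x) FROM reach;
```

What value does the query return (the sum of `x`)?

Base: x=4, acc=4.
Iteration 1: 4 < 68 holds -> x = 4 * 2 = 8, acc = 4 + 8 = 12.
Iteration 2: 8 < 68 holds -> x = 8 * 2 = 16, acc = 12 + 16 = 28.
Iteration 3: 16 < 68 holds -> x = 16 * 2 = 32, acc = 28 + 32 = 60.
Iteration 4: 32 < 68 holds -> x = 32 * 2 = 64, acc = 60 + 64 = 124.
Iteration 5: 64 < 68 holds -> x = 64 * 2 = 128, acc = 124 + 128 = 252.
Iteration 6: 128 < 68 fails; recursion stops.
SUM(x) = 4 + 8 + 16 + 32 + 64 + 128 = 252.

252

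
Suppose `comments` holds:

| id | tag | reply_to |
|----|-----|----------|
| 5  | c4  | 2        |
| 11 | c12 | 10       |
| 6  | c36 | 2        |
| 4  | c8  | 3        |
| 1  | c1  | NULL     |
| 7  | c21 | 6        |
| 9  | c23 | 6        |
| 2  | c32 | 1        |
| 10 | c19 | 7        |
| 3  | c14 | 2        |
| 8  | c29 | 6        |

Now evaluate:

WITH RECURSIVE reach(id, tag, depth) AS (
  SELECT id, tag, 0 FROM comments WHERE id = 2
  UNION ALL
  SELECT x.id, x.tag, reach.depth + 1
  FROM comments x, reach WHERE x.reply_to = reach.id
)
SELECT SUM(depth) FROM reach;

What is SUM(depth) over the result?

Base: id=2 (c32) at depth 0.
Iteration 1: rows with reply_to in {2} -> c14 (id 3, depth 1), c4 (id 5, depth 1), c36 (id 6, depth 1).
Iteration 2: rows with reply_to in {3,5,6} -> c8 (id 4, depth 2), c21 (id 7, depth 2), c29 (id 8, depth 2), c23 (id 9, depth 2).
Iteration 3: rows with reply_to in {4,7,8,9} -> c19 (id 10, depth 3).
Iteration 4: rows with reply_to in {10} -> c12 (id 11, depth 4).
Iteration 5: no rows with reply_to in {11}; recursion stops.
SUM(depth) = 0 + 1 + 1 + 1 + 2 + 2 + 2 + 2 + 3 + 4 = 18.

18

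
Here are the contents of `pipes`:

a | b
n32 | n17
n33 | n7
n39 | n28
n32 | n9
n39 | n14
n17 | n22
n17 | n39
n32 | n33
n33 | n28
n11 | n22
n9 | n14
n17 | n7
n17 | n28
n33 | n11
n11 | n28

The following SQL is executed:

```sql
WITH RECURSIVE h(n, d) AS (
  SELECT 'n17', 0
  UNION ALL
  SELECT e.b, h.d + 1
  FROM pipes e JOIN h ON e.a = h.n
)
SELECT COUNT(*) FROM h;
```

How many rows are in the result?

Base: (n17, d=0).
Iteration 1: edges from {n17} -> (n22, d=1), (n28, d=1), (n39, d=1), (n7, d=1).
Iteration 2: edges from {n22,n28,n39,n7} -> (n14, d=2), (n28, d=2).
Iteration 3: no outgoing edges from {n14,n28}; recursion stops.
Total rows emitted: 7.

7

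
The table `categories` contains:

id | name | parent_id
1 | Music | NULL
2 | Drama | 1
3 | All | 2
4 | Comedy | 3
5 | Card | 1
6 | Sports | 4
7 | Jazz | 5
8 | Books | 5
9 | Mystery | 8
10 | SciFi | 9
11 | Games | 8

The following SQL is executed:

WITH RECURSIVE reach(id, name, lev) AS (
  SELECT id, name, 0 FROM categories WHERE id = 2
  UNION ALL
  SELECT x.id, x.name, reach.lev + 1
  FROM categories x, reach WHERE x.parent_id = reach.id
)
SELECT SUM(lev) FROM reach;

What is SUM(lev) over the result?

Base: id=2 (Drama) at lev 0.
Iteration 1: rows with parent_id in {2} -> All (id 3, lev 1).
Iteration 2: rows with parent_id in {3} -> Comedy (id 4, lev 2).
Iteration 3: rows with parent_id in {4} -> Sports (id 6, lev 3).
Iteration 4: no rows with parent_id in {6}; recursion stops.
SUM(lev) = 0 + 1 + 2 + 3 = 6.

6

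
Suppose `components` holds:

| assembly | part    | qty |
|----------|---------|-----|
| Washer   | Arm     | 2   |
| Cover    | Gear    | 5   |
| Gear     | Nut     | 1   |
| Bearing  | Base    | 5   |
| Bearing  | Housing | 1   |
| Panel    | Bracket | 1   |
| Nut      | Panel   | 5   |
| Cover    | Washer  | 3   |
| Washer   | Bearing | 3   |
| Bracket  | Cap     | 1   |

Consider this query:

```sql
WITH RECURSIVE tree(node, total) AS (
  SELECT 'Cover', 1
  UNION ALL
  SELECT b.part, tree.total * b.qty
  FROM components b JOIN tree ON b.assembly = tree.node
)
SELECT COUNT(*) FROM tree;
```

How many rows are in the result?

11

Base: (Cover, total=1).
Iteration 1: components of {Cover} -> Gear = 1*5 = 5, Washer = 1*3 = 3.
Iteration 2: components of {Gear,Washer} -> Arm = 3*2 = 6, Bearing = 3*3 = 9, Nut = 5*1 = 5.
Iteration 3: components of {Arm,Bearing,Nut} -> Base = 9*5 = 45, Housing = 9*1 = 9, Panel = 5*5 = 25.
Iteration 4: components of {Base,Housing,Panel} -> Bracket = 25*1 = 25.
Iteration 5: components of {Bracket} -> Cap = 25*1 = 25.
Iteration 6: no further components; recursion stops.
Total rows emitted: 11.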